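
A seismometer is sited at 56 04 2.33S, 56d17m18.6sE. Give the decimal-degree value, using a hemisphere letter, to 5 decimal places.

φ: 56 + 4/60 + 2.33/3600 = 56.067314
Longitude: 56 + 17/60 + 18.6/3600 = 56.288500

56.06731° S, 56.28850° E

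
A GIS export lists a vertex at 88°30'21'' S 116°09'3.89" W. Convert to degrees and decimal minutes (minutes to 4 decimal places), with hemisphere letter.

88° 30.3500′ S, 116° 9.0648′ W

Latitude: seconds/60 = 0.35000; minutes = 30 + 0.35000 = 30.350000
Longitude: 9 + 3.89/60 = 9.064833′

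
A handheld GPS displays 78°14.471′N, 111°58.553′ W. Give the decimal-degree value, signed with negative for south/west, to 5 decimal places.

φ: 78 + 14.471/60 = 78.241183
N → positive
λ: 58.553′ = 0.975883°; total 111.975883
hemisphere W, so the sign is −

78.24118, -111.97588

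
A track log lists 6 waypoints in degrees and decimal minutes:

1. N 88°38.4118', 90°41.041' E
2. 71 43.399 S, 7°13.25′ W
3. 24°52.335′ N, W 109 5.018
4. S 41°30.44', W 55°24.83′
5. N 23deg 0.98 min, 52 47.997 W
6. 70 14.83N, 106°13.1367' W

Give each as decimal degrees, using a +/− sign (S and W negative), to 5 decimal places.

1. 88.64020, 90.68402
2. -71.72332, -7.22083
3. 24.87225, -109.08363
4. -41.50733, -55.41383
5. 23.01633, -52.79995
6. 70.24717, -106.21895

Point 1:
  φ: 88 + 38.4118/60 = 88.640197
  N → positive
  λ: 90 + 41.041/60 = 90.684017
  E → positive
Point 2:
  Latitude: 71 + 43.399/60 = 71.723317
  S ⇒ negate
  Longitude: 7 + 13.25/60 = 7.220833
  W → negative
Point 3:
  Latitude: 24 + 52.335/60 = 24.872250
  N → positive
  Longitude: 5.018′ = 0.083633°; total 109.083633
  W ⇒ negate
Point 4:
  Latitude: 41 + 30.44/60 = 41.507333
  S ⇒ negate
  Lon: 55 + 24.83/60 = 55.413833
  W ⇒ negate
Point 5:
  φ: 23 + 0.98/60 = 23.016333
  N ⇒ keep positive
  Lon: 47.997′ = 0.799950°; total 52.799950
  hemisphere W, so the sign is −
Point 6:
  Lat: 14.83′ = 0.247167°; total 70.247167
  N ⇒ keep positive
  λ: 106 + 13.1367/60 = 106.218945
  hemisphere W, so the sign is −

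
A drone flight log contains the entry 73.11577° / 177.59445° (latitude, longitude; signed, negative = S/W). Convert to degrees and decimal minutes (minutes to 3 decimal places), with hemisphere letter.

73° 6.946′ N, 177° 35.667′ E

Lat: 73° + 0.115770 × 60 = 73° 6.94620′
Longitude: fractional part 0.594450 → 35.66700 minutes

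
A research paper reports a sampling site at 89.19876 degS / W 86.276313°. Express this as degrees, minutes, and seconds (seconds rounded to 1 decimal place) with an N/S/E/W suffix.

89°11′55.5″ S, 86°16′34.7″ W

Latitude: 0.198760° → 11.92560′; 0.92560 × 60 = 55.536″
λ: 0.276313° → 16.57878′; 0.57878 × 60 = 34.727″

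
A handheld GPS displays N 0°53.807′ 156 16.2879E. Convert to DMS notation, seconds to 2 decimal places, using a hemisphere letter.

φ: 53.80700′ → 53′ and 0.80700 × 60 = 48.4200″
λ: 16.28790′ → 16′ and 0.28790 × 60 = 17.2740″

0°53′48.42″ N, 156°16′17.27″ E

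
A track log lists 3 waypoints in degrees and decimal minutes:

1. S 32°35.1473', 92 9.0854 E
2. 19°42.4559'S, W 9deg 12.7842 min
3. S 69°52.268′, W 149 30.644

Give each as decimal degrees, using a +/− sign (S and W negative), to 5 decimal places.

Point 1:
  Lat: 35.1473′ = 0.585788°; total 32.585788
  S ⇒ negate
  Longitude: 92 + 9.0854/60 = 92.151423
  E → positive
Point 2:
  φ: 42.4559′ = 0.707598°; total 19.707598
  S ⇒ negate
  Longitude: 9 + 12.7842/60 = 9.213070
  W ⇒ negate
Point 3:
  Latitude: 69 + 52.268/60 = 69.871133
  S → negative
  Lon: 149 + 30.644/60 = 149.510733
  W ⇒ negate

1. -32.58579, 92.15142
2. -19.70760, -9.21307
3. -69.87113, -149.51073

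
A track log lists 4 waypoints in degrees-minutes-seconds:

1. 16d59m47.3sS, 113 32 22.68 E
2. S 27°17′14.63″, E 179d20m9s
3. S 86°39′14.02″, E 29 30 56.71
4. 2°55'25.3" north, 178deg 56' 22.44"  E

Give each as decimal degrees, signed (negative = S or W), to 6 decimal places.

1. -16.996472, 113.539633
2. -27.287397, 179.335833
3. -86.653894, 29.515753
4. 2.923694, 178.939567

Point 1:
  Latitude: 16° + 59/60 + 47.3/3600 = 16 + 0.983333 + 0.013139 = 16.9964722
  hemisphere S, so the sign is −
  λ: 113 + 32/60 + 22.68/3600 = 113.5396333
  E ⇒ keep positive
Point 2:
  Lat: 17′ + 14.63″ = 17.24383′; 27 + 17.24383/60 = 27.2873972
  S → negative
  Longitude: 179° + 20/60 + 9/3600 = 179 + 0.333333 + 0.002500 = 179.3358333
  E ⇒ keep positive
Point 3:
  Latitude: 39′ + 14.02″ = 39.23367′; 86 + 39.23367/60 = 86.6538944
  S → negative
  Lon: 30′ + 56.71″ = 30.94517′; 29 + 30.94517/60 = 29.5157528
  E → positive
Point 4:
  Latitude: 2° + 55/60 + 25.3/3600 = 2 + 0.916667 + 0.007028 = 2.9236944
  N ⇒ keep positive
  λ: 178 + 56/60 + 22.44/3600 = 178.9395667
  E ⇒ keep positive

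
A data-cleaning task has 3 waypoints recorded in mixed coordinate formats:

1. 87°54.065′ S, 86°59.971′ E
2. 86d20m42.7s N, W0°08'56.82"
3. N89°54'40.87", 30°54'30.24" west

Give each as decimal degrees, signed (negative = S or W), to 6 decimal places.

Point 1:
  Lat: 54.065′ = 0.901083°; total 87.9010833
  S → negative
  Longitude: 59.971′ = 0.999517°; total 86.9995167
  E ⇒ keep positive
Point 2:
  Lat: 86 + 20/60 + 42.7/3600 = 86.3451944
  N ⇒ keep positive
  Longitude: 0 + 8/60 + 56.82/3600 = 0.1491167
  W ⇒ negate
Point 3:
  Latitude: 54′ + 40.87″ = 54.68117′; 89 + 54.68117/60 = 89.9113528
  N ⇒ keep positive
  λ: 30 + 54/60 + 30.24/3600 = 30.9084000
  W ⇒ negate

1. -87.901083, 86.999517
2. 86.345194, -0.149117
3. 89.911353, -30.908400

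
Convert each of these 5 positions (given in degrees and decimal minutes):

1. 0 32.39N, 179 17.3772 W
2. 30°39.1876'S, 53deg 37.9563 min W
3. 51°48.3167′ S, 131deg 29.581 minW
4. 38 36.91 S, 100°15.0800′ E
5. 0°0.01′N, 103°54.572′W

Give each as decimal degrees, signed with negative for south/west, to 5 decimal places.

1. 0.53983, -179.28962
2. -30.65313, -53.63261
3. -51.80528, -131.49302
4. -38.61517, 100.25133
5. 0.00017, -103.90953

Point 1:
  Latitude: 0 + 32.39/60 = 0.539833
  N → positive
  Lon: 17.3772′ = 0.289620°; total 179.289620
  W → negative
Point 2:
  Lat: 39.1876′ = 0.653127°; total 30.653127
  S → negative
  Longitude: 37.9563′ = 0.632605°; total 53.632605
  W ⇒ negate
Point 3:
  Lat: 48.3167′ = 0.805278°; total 51.805278
  S → negative
  λ: 29.581′ = 0.493017°; total 131.493017
  W ⇒ negate
Point 4:
  Latitude: 36.91′ = 0.615167°; total 38.615167
  hemisphere S, so the sign is −
  λ: 100 + 15.08/60 = 100.251333
  E ⇒ keep positive
Point 5:
  Lat: 0 + 0.01/60 = 0.000167
  N → positive
  Longitude: 54.572′ = 0.909533°; total 103.909533
  W → negative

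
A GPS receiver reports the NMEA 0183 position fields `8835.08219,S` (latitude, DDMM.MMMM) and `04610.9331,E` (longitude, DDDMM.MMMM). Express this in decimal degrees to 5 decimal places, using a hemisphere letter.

88.58470° S, 46.18222° E

φ: degrees = first 2 digits = 88, minutes = 35.08219; 88 + 35.08219/60 = 88.584703
Longitude: degrees = first 3 digits = 46, minutes = 10.9331; 46 + 10.9331/60 = 46.182218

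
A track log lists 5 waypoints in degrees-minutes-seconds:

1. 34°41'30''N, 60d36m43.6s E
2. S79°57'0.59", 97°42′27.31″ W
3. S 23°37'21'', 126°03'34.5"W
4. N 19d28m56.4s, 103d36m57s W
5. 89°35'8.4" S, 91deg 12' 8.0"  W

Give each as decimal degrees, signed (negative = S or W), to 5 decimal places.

1. 34.69167, 60.61211
2. -79.95016, -97.70759
3. -23.62250, -126.05958
4. 19.48233, -103.61583
5. -89.58567, -91.20222

Point 1:
  φ: 41′ + 30″ = 41.50000′; 34 + 41.50000/60 = 34.691667
  N ⇒ keep positive
  λ: 60 + 36/60 + 43.6/3600 = 60.612111
  E → positive
Point 2:
  Lat: 79 + 57/60 + 0.59/3600 = 79.950164
  hemisphere S, so the sign is −
  Lon: 97 + 42/60 + 27.31/3600 = 97.707586
  W → negative
Point 3:
  Lat: 37′ + 21″ = 37.35000′; 23 + 37.35000/60 = 23.622500
  S ⇒ negate
  Longitude: 3′ + 34.5″ = 3.57500′; 126 + 3.57500/60 = 126.059583
  hemisphere W, so the sign is −
Point 4:
  Lat: 19° + 28/60 + 56.4/3600 = 19 + 0.466667 + 0.015667 = 19.482333
  N → positive
  λ: 103 + 36/60 + 57/3600 = 103.615833
  W ⇒ negate
Point 5:
  Latitude: 35′ + 8.4″ = 35.14000′; 89 + 35.14000/60 = 89.585667
  S ⇒ negate
  λ: 12′ + 8″ = 12.13333′; 91 + 12.13333/60 = 91.202222
  W → negative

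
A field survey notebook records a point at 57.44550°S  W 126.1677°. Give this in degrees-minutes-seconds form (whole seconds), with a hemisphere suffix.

Lat: 0.445500° → 26.73000′; 0.73000 × 60 = 43.80″
Lon: 0.167700° → 10.06200′; 0.06200 × 60 = 3.72″

57°26′44″ S, 126°10′4″ W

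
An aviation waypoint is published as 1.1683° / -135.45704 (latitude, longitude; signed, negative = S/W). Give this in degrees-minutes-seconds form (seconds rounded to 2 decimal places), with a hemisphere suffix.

1°10′5.88″ N, 135°27′25.34″ W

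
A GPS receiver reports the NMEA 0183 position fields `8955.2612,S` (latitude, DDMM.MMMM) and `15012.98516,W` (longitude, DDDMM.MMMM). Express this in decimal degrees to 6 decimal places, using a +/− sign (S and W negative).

-89.921020, -150.216419

φ: degrees = first 2 digits = 89, minutes = 55.2612; 89 + 55.2612/60 = 89.9210200
hemisphere S, so the sign is −
λ: split at 3 digits → 150° and 12.98516′; 150 + 12.98516/60 = 150.2164193
W → negative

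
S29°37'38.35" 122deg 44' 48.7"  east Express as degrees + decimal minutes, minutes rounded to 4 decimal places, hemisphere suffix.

29° 37.6392′ S, 122° 44.8117′ E

Lat: 37 + 38.35/60 = 37.639167′
Lon: 44 + 48.7/60 = 44.811667′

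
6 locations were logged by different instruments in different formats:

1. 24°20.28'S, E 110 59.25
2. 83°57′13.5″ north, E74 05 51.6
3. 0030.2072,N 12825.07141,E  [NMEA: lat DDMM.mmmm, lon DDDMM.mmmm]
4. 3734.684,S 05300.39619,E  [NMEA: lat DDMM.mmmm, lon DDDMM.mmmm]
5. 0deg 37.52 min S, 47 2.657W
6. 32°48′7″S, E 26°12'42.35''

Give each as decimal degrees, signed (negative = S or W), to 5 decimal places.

Point 1:
  φ: 24 + 20.28/60 = 24.338000
  S → negative
  Lon: 59.25′ = 0.987500°; total 110.987500
  E ⇒ keep positive
Point 2:
  φ: 57′ + 13.5″ = 57.22500′; 83 + 57.22500/60 = 83.953750
  N → positive
  Longitude: 74 + 5/60 + 51.6/3600 = 74.097667
  E → positive
Point 3:
  φ: degrees = first 2 digits = 0, minutes = 30.2072; 0 + 30.2072/60 = 0.503453
  N → positive
  Lon: split at 3 digits → 128° and 25.07141′; 128 + 25.07141/60 = 128.417857
  E → positive
Point 4:
  Lat: split at 2 digits → 37° and 34.684′; 37 + 34.684/60 = 37.578067
  S ⇒ negate
  λ: degrees = first 3 digits = 53, minutes = 0.39619; 53 + 0.39619/60 = 53.006603
  E ⇒ keep positive
Point 5:
  Latitude: 0 + 37.52/60 = 0.625333
  hemisphere S, so the sign is −
  Longitude: 47 + 2.657/60 = 47.044283
  W → negative
Point 6:
  Latitude: 32° + 48/60 + 7/3600 = 32 + 0.800000 + 0.001944 = 32.801944
  S ⇒ negate
  λ: 12′ + 42.35″ = 12.70583′; 26 + 12.70583/60 = 26.211764
  E ⇒ keep positive

1. -24.33800, 110.98750
2. 83.95375, 74.09767
3. 0.50345, 128.41786
4. -37.57807, 53.00660
5. -0.62533, -47.04428
6. -32.80194, 26.21176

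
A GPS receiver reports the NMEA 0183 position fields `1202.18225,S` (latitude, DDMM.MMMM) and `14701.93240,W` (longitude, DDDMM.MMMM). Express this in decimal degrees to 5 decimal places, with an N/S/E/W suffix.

12.03637° S, 147.03221° W

Lat: degrees = first 2 digits = 12, minutes = 2.18225; 12 + 2.18225/60 = 12.036371
λ: degrees = first 3 digits = 147, minutes = 1.9324; 147 + 1.9324/60 = 147.032207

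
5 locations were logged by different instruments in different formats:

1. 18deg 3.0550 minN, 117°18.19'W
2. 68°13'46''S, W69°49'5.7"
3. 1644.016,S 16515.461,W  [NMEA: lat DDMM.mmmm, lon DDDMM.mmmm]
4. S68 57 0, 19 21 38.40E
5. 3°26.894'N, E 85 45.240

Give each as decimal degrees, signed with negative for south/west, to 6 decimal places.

1. 18.050917, -117.303167
2. -68.229444, -69.818250
3. -16.733600, -165.257683
4. -68.950000, 19.360667
5. 3.448233, 85.754000

Point 1:
  φ: 3.055′ = 0.050917°; total 18.0509167
  N → positive
  Lon: 117 + 18.19/60 = 117.3031667
  W → negative
Point 2:
  Lat: 68 + 13/60 + 46/3600 = 68.2294444
  hemisphere S, so the sign is −
  λ: 69° + 49/60 + 5.7/3600 = 69 + 0.816667 + 0.001583 = 69.8182500
  W → negative
Point 3:
  Lat: split at 2 digits → 16° and 44.016′; 16 + 44.016/60 = 16.7336000
  hemisphere S, so the sign is −
  Longitude: split at 3 digits → 165° and 15.461′; 165 + 15.461/60 = 165.2576833
  W → negative
Point 4:
  Lat: 68 + 57/60 + 0/3600 = 68.9500000
  hemisphere S, so the sign is −
  λ: 19 + 21/60 + 38.4/3600 = 19.3606667
  E → positive
Point 5:
  Lat: 26.894′ = 0.448233°; total 3.4482333
  N → positive
  Lon: 45.24′ = 0.754000°; total 85.7540000
  E ⇒ keep positive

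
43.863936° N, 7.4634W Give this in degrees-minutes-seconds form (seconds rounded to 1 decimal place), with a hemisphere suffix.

Lat: 0.863936° → 51.83616′; 0.83616 × 60 = 50.170″
Lon: whole degrees 7; 27.80400′ → 27′ and 48.240″

43°51′50.2″ N, 7°27′48.2″ W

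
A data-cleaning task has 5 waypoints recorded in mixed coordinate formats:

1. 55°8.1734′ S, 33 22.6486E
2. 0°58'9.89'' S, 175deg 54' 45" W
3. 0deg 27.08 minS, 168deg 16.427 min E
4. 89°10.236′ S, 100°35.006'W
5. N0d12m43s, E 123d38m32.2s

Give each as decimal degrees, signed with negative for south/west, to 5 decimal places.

Point 1:
  Lat: 8.1734′ = 0.136223°; total 55.136223
  S → negative
  Longitude: 22.6486′ = 0.377477°; total 33.377477
  E → positive
Point 2:
  φ: 58′ + 9.89″ = 58.16483′; 0 + 58.16483/60 = 0.969414
  S → negative
  Lon: 175° + 54/60 + 45/3600 = 175 + 0.900000 + 0.012500 = 175.912500
  hemisphere W, so the sign is −
Point 3:
  Lat: 27.08′ = 0.451333°; total 0.451333
  hemisphere S, so the sign is −
  λ: 168 + 16.427/60 = 168.273783
  E → positive
Point 4:
  φ: 10.236′ = 0.170600°; total 89.170600
  hemisphere S, so the sign is −
  Longitude: 100 + 35.006/60 = 100.583433
  W → negative
Point 5:
  φ: 12′ + 43″ = 12.71667′; 0 + 12.71667/60 = 0.211944
  N ⇒ keep positive
  Lon: 38′ + 32.2″ = 38.53667′; 123 + 38.53667/60 = 123.642278
  E → positive

1. -55.13622, 33.37748
2. -0.96941, -175.91250
3. -0.45133, 168.27378
4. -89.17060, -100.58343
5. 0.21194, 123.64228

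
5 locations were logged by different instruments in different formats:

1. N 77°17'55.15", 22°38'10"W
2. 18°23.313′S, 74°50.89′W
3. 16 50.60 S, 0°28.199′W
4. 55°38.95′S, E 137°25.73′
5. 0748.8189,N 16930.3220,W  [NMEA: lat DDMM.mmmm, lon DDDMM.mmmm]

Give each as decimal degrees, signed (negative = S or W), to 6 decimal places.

Point 1:
  Latitude: 77 + 17/60 + 55.15/3600 = 77.2986528
  N → positive
  Lon: 38′ + 10″ = 38.16667′; 22 + 38.16667/60 = 22.6361111
  W ⇒ negate
Point 2:
  Lat: 23.313′ = 0.388550°; total 18.3885500
  S → negative
  λ: 50.89′ = 0.848167°; total 74.8481667
  W ⇒ negate
Point 3:
  Latitude: 50.6′ = 0.843333°; total 16.8433333
  S → negative
  Lon: 28.199′ = 0.469983°; total 0.4699833
  W ⇒ negate
Point 4:
  Latitude: 38.95′ = 0.649167°; total 55.6491667
  S ⇒ negate
  Lon: 25.73′ = 0.428833°; total 137.4288333
  E ⇒ keep positive
Point 5:
  Lat: split at 2 digits → 07° and 48.8189′; 7 + 48.8189/60 = 7.8136483
  N ⇒ keep positive
  Longitude: split at 3 digits → 169° and 30.322′; 169 + 30.322/60 = 169.5053667
  W → negative

1. 77.298653, -22.636111
2. -18.388550, -74.848167
3. -16.843333, -0.469983
4. -55.649167, 137.428833
5. 7.813648, -169.505367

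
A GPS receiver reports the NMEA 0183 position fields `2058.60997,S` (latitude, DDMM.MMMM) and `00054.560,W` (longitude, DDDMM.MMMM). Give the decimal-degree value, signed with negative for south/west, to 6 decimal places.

-20.976833, -0.909333

Lat: degrees = first 2 digits = 20, minutes = 58.60997; 20 + 58.60997/60 = 20.9768328
S ⇒ negate
Lon: degrees = first 3 digits = 0, minutes = 54.56; 0 + 54.56/60 = 0.9093333
hemisphere W, so the sign is −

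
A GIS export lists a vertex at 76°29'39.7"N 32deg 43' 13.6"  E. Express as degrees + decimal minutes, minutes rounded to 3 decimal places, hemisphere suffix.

φ: 29 + 39.7/60 = 29.66167′
Longitude: seconds/60 = 0.22667; minutes = 43 + 0.22667 = 43.22667

76° 29.662′ N, 32° 43.227′ E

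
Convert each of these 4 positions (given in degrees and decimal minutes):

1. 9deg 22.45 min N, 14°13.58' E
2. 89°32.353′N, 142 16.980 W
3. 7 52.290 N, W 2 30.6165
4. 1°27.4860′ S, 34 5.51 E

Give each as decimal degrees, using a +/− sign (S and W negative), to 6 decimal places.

Point 1:
  Lat: 22.45′ = 0.374167°; total 9.3741667
  N → positive
  λ: 14 + 13.58/60 = 14.2263333
  E ⇒ keep positive
Point 2:
  Latitude: 89 + 32.353/60 = 89.5392167
  N ⇒ keep positive
  Lon: 142 + 16.98/60 = 142.2830000
  W → negative
Point 3:
  φ: 52.29′ = 0.871500°; total 7.8715000
  N ⇒ keep positive
  Longitude: 2 + 30.6165/60 = 2.5102750
  hemisphere W, so the sign is −
Point 4:
  Latitude: 1 + 27.486/60 = 1.4581000
  S → negative
  Lon: 34 + 5.51/60 = 34.0918333
  E ⇒ keep positive

1. 9.374167, 14.226333
2. 89.539217, -142.283000
3. 7.871500, -2.510275
4. -1.458100, 34.091833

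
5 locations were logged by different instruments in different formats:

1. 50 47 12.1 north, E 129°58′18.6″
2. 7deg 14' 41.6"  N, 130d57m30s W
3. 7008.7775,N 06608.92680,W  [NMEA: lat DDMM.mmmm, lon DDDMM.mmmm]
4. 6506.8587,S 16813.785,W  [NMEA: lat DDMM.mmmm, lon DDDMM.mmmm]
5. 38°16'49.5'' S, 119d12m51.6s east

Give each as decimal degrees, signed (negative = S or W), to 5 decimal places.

1. 50.78669, 129.97183
2. 7.24489, -130.95833
3. 70.14629, -66.14878
4. -65.11431, -168.22975
5. -38.28042, 119.21433

Point 1:
  Latitude: 47′ + 12.1″ = 47.20167′; 50 + 47.20167/60 = 50.786694
  N ⇒ keep positive
  λ: 129 + 58/60 + 18.6/3600 = 129.971833
  E ⇒ keep positive
Point 2:
  Lat: 7 + 14/60 + 41.6/3600 = 7.244889
  N ⇒ keep positive
  Longitude: 130° + 57/60 + 30/3600 = 130 + 0.950000 + 0.008333 = 130.958333
  hemisphere W, so the sign is −
Point 3:
  Latitude: degrees = first 2 digits = 70, minutes = 8.7775; 70 + 8.7775/60 = 70.146292
  N ⇒ keep positive
  Longitude: split at 3 digits → 066° and 8.9268′; 66 + 8.9268/60 = 66.148780
  W → negative
Point 4:
  φ: degrees = first 2 digits = 65, minutes = 6.8587; 65 + 6.8587/60 = 65.114312
  S ⇒ negate
  Longitude: degrees = first 3 digits = 168, minutes = 13.785; 168 + 13.785/60 = 168.229750
  W → negative
Point 5:
  φ: 38 + 16/60 + 49.5/3600 = 38.280417
  S ⇒ negate
  λ: 12′ + 51.6″ = 12.86000′; 119 + 12.86000/60 = 119.214333
  E ⇒ keep positive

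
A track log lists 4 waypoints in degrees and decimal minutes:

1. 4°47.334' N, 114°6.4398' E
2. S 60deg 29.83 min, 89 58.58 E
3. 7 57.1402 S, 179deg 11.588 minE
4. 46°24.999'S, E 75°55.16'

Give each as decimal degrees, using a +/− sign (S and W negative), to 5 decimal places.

1. 4.78890, 114.10733
2. -60.49717, 89.97633
3. -7.95234, 179.19313
4. -46.41665, 75.91933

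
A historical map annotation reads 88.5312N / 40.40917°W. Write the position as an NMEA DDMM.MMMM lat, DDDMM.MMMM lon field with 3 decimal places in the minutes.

φ: 88° + 0.531200 × 60 = 88° 31.87200′
λ: fractional part 0.409170 → 24.55020 minutes

8831.872,N / 04024.550,W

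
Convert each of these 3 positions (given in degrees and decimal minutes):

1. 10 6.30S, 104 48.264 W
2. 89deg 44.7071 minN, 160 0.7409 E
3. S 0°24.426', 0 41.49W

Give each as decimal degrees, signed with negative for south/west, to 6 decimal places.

Point 1:
  Lat: 6.3′ = 0.105000°; total 10.1050000
  S → negative
  Longitude: 48.264′ = 0.804400°; total 104.8044000
  W ⇒ negate
Point 2:
  Lat: 89 + 44.7071/60 = 89.7451183
  N ⇒ keep positive
  λ: 0.7409′ = 0.012348°; total 160.0123483
  E ⇒ keep positive
Point 3:
  Latitude: 0 + 24.426/60 = 0.4071000
  S ⇒ negate
  Longitude: 0 + 41.49/60 = 0.6915000
  hemisphere W, so the sign is −

1. -10.105000, -104.804400
2. 89.745118, 160.012348
3. -0.407100, -0.691500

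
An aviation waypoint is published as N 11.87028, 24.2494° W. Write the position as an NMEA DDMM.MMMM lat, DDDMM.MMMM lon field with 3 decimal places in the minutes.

1152.217,N / 02414.964,W

Lat: 11° + 0.870280 × 60 = 11° 52.21680′
λ: fractional part 0.249400 → 14.96400 minutes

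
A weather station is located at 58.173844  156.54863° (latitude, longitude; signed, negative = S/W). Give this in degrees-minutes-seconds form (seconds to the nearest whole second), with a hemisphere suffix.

Lat: whole degrees 58; 10.43064′ → 10′ and 25.84″
Longitude: 0.548630 × 60 = 32.91780′ → 32′, remainder × 60 = 55.07″

58°10′26″ N, 156°32′55″ E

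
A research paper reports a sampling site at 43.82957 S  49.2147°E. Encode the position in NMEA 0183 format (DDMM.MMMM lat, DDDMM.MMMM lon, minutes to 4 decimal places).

4349.7742,S / 04912.8820,E

φ: 43° + 0.829570 × 60 = 43° 49.774200′
λ: fractional part 0.214700 → 12.882000 minutes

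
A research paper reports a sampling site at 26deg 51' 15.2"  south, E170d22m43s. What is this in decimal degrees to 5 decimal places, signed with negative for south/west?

-26.85422, 170.37861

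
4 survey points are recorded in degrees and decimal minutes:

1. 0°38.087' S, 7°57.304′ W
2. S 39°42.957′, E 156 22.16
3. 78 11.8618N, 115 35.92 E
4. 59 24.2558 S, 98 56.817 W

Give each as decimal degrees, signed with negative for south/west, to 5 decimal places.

1. -0.63478, -7.95507
2. -39.71595, 156.36933
3. 78.19770, 115.59867
4. -59.40426, -98.94695

Point 1:
  φ: 38.087′ = 0.634783°; total 0.634783
  S → negative
  Lon: 57.304′ = 0.955067°; total 7.955067
  W ⇒ negate
Point 2:
  Latitude: 39 + 42.957/60 = 39.715950
  S ⇒ negate
  Longitude: 156 + 22.16/60 = 156.369333
  E → positive
Point 3:
  Latitude: 78 + 11.8618/60 = 78.197697
  N ⇒ keep positive
  Longitude: 115 + 35.92/60 = 115.598667
  E → positive
Point 4:
  Lat: 59 + 24.2558/60 = 59.404263
  S ⇒ negate
  λ: 56.817′ = 0.946950°; total 98.946950
  hemisphere W, so the sign is −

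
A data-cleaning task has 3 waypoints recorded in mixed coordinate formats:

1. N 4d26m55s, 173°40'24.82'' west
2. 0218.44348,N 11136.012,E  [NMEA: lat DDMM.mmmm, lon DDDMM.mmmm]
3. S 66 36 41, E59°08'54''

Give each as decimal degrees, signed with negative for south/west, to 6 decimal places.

1. 4.448611, -173.673561
2. 2.307391, 111.600200
3. -66.611389, 59.148333

Point 1:
  φ: 4 + 26/60 + 55/3600 = 4.4486111
  N → positive
  λ: 173° + 40/60 + 24.82/3600 = 173 + 0.666667 + 0.006894 = 173.6735611
  W → negative
Point 2:
  Lat: split at 2 digits → 02° and 18.44348′; 2 + 18.44348/60 = 2.3073913
  N → positive
  λ: split at 3 digits → 111° and 36.012′; 111 + 36.012/60 = 111.6002000
  E → positive
Point 3:
  φ: 36′ + 41″ = 36.68333′; 66 + 36.68333/60 = 66.6113889
  hemisphere S, so the sign is −
  λ: 8′ + 54″ = 8.90000′; 59 + 8.90000/60 = 59.1483333
  E → positive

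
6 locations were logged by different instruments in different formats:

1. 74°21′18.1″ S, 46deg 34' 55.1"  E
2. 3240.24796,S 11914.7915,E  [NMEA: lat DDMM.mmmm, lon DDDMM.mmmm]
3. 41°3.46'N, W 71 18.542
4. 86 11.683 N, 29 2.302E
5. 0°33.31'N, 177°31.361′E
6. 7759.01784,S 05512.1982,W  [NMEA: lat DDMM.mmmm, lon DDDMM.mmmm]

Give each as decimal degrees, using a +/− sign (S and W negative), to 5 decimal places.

1. -74.35503, 46.58197
2. -32.67080, 119.24653
3. 41.05767, -71.30903
4. 86.19472, 29.03837
5. 0.55517, 177.52268
6. -77.98363, -55.20330

Point 1:
  φ: 74° + 21/60 + 18.1/3600 = 74 + 0.350000 + 0.005028 = 74.355028
  hemisphere S, so the sign is −
  Longitude: 46 + 34/60 + 55.1/3600 = 46.581972
  E → positive
Point 2:
  φ: split at 2 digits → 32° and 40.24796′; 32 + 40.24796/60 = 32.670799
  S ⇒ negate
  λ: degrees = first 3 digits = 119, minutes = 14.7915; 119 + 14.7915/60 = 119.246525
  E ⇒ keep positive
Point 3:
  φ: 41 + 3.46/60 = 41.057667
  N → positive
  Lon: 18.542′ = 0.309033°; total 71.309033
  hemisphere W, so the sign is −
Point 4:
  Lat: 11.683′ = 0.194717°; total 86.194717
  N → positive
  λ: 29 + 2.302/60 = 29.038367
  E ⇒ keep positive
Point 5:
  Latitude: 0 + 33.31/60 = 0.555167
  N → positive
  Lon: 31.361′ = 0.522683°; total 177.522683
  E → positive
Point 6:
  Lat: split at 2 digits → 77° and 59.01784′; 77 + 59.01784/60 = 77.983631
  hemisphere S, so the sign is −
  Longitude: split at 3 digits → 055° and 12.1982′; 55 + 12.1982/60 = 55.203303
  hemisphere W, so the sign is −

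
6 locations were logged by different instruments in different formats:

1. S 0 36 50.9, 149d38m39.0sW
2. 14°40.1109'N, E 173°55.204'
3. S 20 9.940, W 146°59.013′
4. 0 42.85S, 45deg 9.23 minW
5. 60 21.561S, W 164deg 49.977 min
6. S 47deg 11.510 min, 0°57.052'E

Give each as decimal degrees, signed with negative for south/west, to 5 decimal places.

Point 1:
  Lat: 0° + 36/60 + 50.9/3600 = 0 + 0.600000 + 0.014139 = 0.614139
  S ⇒ negate
  Longitude: 149 + 38/60 + 39/3600 = 149.644167
  W → negative
Point 2:
  φ: 40.1109′ = 0.668515°; total 14.668515
  N ⇒ keep positive
  Longitude: 173 + 55.204/60 = 173.920067
  E → positive
Point 3:
  φ: 9.94′ = 0.165667°; total 20.165667
  S → negative
  Longitude: 146 + 59.013/60 = 146.983550
  W ⇒ negate
Point 4:
  Lat: 0 + 42.85/60 = 0.714167
  S → negative
  Longitude: 45 + 9.23/60 = 45.153833
  hemisphere W, so the sign is −
Point 5:
  φ: 21.561′ = 0.359350°; total 60.359350
  S ⇒ negate
  λ: 164 + 49.977/60 = 164.832950
  W ⇒ negate
Point 6:
  φ: 11.51′ = 0.191833°; total 47.191833
  S ⇒ negate
  Lon: 0 + 57.052/60 = 0.950867
  E → positive

1. -0.61414, -149.64417
2. 14.66852, 173.92007
3. -20.16567, -146.98355
4. -0.71417, -45.15383
5. -60.35935, -164.83295
6. -47.19183, 0.95087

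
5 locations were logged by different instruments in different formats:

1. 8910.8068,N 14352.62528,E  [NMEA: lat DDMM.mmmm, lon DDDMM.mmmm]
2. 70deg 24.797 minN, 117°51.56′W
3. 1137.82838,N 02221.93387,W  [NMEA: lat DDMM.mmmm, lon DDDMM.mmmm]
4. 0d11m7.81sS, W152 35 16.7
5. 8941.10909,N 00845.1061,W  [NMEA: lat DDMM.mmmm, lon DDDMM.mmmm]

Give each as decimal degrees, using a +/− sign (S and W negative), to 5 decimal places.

1. 89.18011, 143.87709
2. 70.41328, -117.85933
3. 11.63047, -22.36556
4. -0.18550, -152.58797
5. 89.68515, -8.75177

Point 1:
  φ: degrees = first 2 digits = 89, minutes = 10.8068; 89 + 10.8068/60 = 89.180113
  N ⇒ keep positive
  Lon: split at 3 digits → 143° and 52.62528′; 143 + 52.62528/60 = 143.877088
  E ⇒ keep positive
Point 2:
  Latitude: 70 + 24.797/60 = 70.413283
  N ⇒ keep positive
  Longitude: 117 + 51.56/60 = 117.859333
  W ⇒ negate
Point 3:
  φ: split at 2 digits → 11° and 37.82838′; 11 + 37.82838/60 = 11.630473
  N ⇒ keep positive
  λ: degrees = first 3 digits = 22, minutes = 21.93387; 22 + 21.93387/60 = 22.365565
  hemisphere W, so the sign is −
Point 4:
  Lat: 11′ + 7.81″ = 11.13017′; 0 + 11.13017/60 = 0.185503
  S ⇒ negate
  λ: 152° + 35/60 + 16.7/3600 = 152 + 0.583333 + 0.004639 = 152.587972
  W → negative
Point 5:
  Latitude: split at 2 digits → 89° and 41.10909′; 89 + 41.10909/60 = 89.685152
  N → positive
  Lon: split at 3 digits → 008° and 45.1061′; 8 + 45.1061/60 = 8.751768
  W ⇒ negate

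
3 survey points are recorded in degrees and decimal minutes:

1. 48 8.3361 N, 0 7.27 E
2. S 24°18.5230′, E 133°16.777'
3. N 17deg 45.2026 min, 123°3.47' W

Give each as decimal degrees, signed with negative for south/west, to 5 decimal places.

1. 48.13894, 0.12117
2. -24.30872, 133.27962
3. 17.75338, -123.05783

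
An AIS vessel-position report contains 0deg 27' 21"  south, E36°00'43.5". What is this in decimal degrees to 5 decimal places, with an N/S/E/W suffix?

Latitude: 0 + 27/60 + 21/3600 = 0.455833
Lon: 36° + 0/60 + 43.5/3600 = 36 + 0.000000 + 0.012083 = 36.012083

0.45583° S, 36.01208° E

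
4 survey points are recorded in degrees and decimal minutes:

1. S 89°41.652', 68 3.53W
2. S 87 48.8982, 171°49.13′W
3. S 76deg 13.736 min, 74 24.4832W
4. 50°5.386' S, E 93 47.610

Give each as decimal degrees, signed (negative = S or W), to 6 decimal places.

1. -89.694200, -68.058833
2. -87.814970, -171.818833
3. -76.228933, -74.408053
4. -50.089767, 93.793500

Point 1:
  Lat: 89 + 41.652/60 = 89.6942000
  S ⇒ negate
  λ: 3.53′ = 0.058833°; total 68.0588333
  W ⇒ negate
Point 2:
  φ: 48.8982′ = 0.814970°; total 87.8149700
  hemisphere S, so the sign is −
  Longitude: 171 + 49.13/60 = 171.8188333
  W ⇒ negate
Point 3:
  Lat: 76 + 13.736/60 = 76.2289333
  S → negative
  λ: 74 + 24.4832/60 = 74.4080533
  W → negative
Point 4:
  Lat: 5.386′ = 0.089767°; total 50.0897667
  hemisphere S, so the sign is −
  Lon: 93 + 47.61/60 = 93.7935000
  E → positive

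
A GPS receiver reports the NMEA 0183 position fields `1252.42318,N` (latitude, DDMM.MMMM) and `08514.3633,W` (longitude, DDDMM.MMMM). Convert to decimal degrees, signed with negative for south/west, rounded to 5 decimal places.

Latitude: split at 2 digits → 12° and 52.42318′; 12 + 52.42318/60 = 12.873720
N ⇒ keep positive
Lon: degrees = first 3 digits = 85, minutes = 14.3633; 85 + 14.3633/60 = 85.239388
W → negative

12.87372, -85.23939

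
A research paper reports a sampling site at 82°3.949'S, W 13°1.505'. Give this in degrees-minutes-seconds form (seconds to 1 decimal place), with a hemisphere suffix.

φ: fractional minutes 0.94900 × 60 = 56.940″
Longitude: fractional minutes 0.50500 × 60 = 30.300″

82°03′56.9″ S, 13°01′30.3″ W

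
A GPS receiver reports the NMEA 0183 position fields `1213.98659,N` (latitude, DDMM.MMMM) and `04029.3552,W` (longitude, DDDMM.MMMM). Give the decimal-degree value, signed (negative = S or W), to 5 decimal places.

12.23311, -40.48925

Latitude: split at 2 digits → 12° and 13.98659′; 12 + 13.98659/60 = 12.233110
N ⇒ keep positive
λ: split at 3 digits → 040° and 29.3552′; 40 + 29.3552/60 = 40.489253
hemisphere W, so the sign is −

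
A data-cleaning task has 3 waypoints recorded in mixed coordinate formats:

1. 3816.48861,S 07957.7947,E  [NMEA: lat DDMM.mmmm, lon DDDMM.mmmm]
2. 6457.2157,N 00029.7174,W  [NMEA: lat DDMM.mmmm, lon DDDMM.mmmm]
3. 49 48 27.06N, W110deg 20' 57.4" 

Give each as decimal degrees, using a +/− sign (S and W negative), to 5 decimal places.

1. -38.27481, 79.96325
2. 64.95360, -0.49529
3. 49.80752, -110.34928

Point 1:
  Lat: degrees = first 2 digits = 38, minutes = 16.48861; 38 + 16.48861/60 = 38.274810
  S → negative
  λ: split at 3 digits → 079° and 57.7947′; 79 + 57.7947/60 = 79.963245
  E ⇒ keep positive
Point 2:
  Lat: split at 2 digits → 64° and 57.2157′; 64 + 57.2157/60 = 64.953595
  N → positive
  λ: degrees = first 3 digits = 0, minutes = 29.7174; 0 + 29.7174/60 = 0.495290
  W → negative
Point 3:
  Lat: 48′ + 27.06″ = 48.45100′; 49 + 48.45100/60 = 49.807517
  N → positive
  Longitude: 110 + 20/60 + 57.4/3600 = 110.349278
  W → negative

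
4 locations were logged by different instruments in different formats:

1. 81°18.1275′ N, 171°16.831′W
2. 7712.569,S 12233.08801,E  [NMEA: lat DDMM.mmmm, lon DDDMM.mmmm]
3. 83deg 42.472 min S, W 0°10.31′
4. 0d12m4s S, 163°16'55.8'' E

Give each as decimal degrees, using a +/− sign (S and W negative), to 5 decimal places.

1. 81.30213, -171.28052
2. -77.20948, 122.55147
3. -83.70787, -0.17183
4. -0.20111, 163.28217

Point 1:
  Lat: 81 + 18.1275/60 = 81.302125
  N ⇒ keep positive
  Lon: 16.831′ = 0.280517°; total 171.280517
  W → negative
Point 2:
  φ: degrees = first 2 digits = 77, minutes = 12.569; 77 + 12.569/60 = 77.209483
  hemisphere S, so the sign is −
  Lon: degrees = first 3 digits = 122, minutes = 33.08801; 122 + 33.08801/60 = 122.551467
  E → positive
Point 3:
  Latitude: 42.472′ = 0.707867°; total 83.707867
  S → negative
  Lon: 10.31′ = 0.171833°; total 0.171833
  hemisphere W, so the sign is −
Point 4:
  Latitude: 0° + 12/60 + 4/3600 = 0 + 0.200000 + 0.001111 = 0.201111
  S → negative
  Longitude: 163° + 16/60 + 55.8/3600 = 163 + 0.266667 + 0.015500 = 163.282167
  E ⇒ keep positive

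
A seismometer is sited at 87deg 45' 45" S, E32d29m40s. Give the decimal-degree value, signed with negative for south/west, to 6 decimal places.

Lat: 87 + 45/60 + 45/3600 = 87.7625000
hemisphere S, so the sign is −
λ: 29′ + 40″ = 29.66667′; 32 + 29.66667/60 = 32.4944444
E → positive

-87.762500, 32.494444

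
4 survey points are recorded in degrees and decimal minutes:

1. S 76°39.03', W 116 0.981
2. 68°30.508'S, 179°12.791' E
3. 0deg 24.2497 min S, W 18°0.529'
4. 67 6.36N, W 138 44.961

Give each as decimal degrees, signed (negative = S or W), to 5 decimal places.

1. -76.65050, -116.01635
2. -68.50847, 179.21318
3. -0.40416, -18.00882
4. 67.10600, -138.74935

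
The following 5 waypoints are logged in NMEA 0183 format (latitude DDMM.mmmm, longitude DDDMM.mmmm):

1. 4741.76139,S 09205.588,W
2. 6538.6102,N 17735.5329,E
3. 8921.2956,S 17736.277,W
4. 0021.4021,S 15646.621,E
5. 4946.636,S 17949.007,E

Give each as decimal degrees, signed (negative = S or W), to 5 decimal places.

1. -47.69602, -92.09313
2. 65.64350, 177.59222
3. -89.35493, -177.60462
4. -0.35670, 156.77702
5. -49.77727, 179.81678

Point 1:
  Lat: degrees = first 2 digits = 47, minutes = 41.76139; 47 + 41.76139/60 = 47.696023
  S → negative
  λ: split at 3 digits → 092° and 5.588′; 92 + 5.588/60 = 92.093133
  hemisphere W, so the sign is −
Point 2:
  Latitude: degrees = first 2 digits = 65, minutes = 38.6102; 65 + 38.6102/60 = 65.643503
  N → positive
  Longitude: degrees = first 3 digits = 177, minutes = 35.5329; 177 + 35.5329/60 = 177.592215
  E ⇒ keep positive
Point 3:
  Lat: split at 2 digits → 89° and 21.2956′; 89 + 21.2956/60 = 89.354927
  S ⇒ negate
  Lon: split at 3 digits → 177° and 36.277′; 177 + 36.277/60 = 177.604617
  hemisphere W, so the sign is −
Point 4:
  φ: degrees = first 2 digits = 0, minutes = 21.4021; 0 + 21.4021/60 = 0.356702
  hemisphere S, so the sign is −
  Lon: split at 3 digits → 156° and 46.621′; 156 + 46.621/60 = 156.777017
  E ⇒ keep positive
Point 5:
  Latitude: split at 2 digits → 49° and 46.636′; 49 + 46.636/60 = 49.777267
  S ⇒ negate
  Longitude: split at 3 digits → 179° and 49.007′; 179 + 49.007/60 = 179.816783
  E → positive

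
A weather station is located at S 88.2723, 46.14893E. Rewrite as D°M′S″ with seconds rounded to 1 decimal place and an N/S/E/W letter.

φ: 0.272300° → 16.33800′; 0.33800 × 60 = 20.280″
Lon: 0.148930 × 60 = 8.93580′ → 8′, remainder × 60 = 56.148″

88°16′20.3″ S, 46°08′56.1″ E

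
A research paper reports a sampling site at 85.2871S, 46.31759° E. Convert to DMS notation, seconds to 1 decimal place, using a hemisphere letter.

85°17′13.6″ S, 46°19′3.3″ E

Lat: 0.287100° → 17.22600′; 0.22600 × 60 = 13.560″
Longitude: 0.317590° → 19.05540′; 0.05540 × 60 = 3.324″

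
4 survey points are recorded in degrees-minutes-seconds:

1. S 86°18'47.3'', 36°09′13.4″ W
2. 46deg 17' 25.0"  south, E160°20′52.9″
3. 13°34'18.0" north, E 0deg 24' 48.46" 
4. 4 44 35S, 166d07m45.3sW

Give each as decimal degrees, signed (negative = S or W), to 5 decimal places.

Point 1:
  Latitude: 18′ + 47.3″ = 18.78833′; 86 + 18.78833/60 = 86.313139
  S ⇒ negate
  Lon: 9′ + 13.4″ = 9.22333′; 36 + 9.22333/60 = 36.153722
  W ⇒ negate
Point 2:
  Lat: 46 + 17/60 + 25/3600 = 46.290278
  S → negative
  Longitude: 160 + 20/60 + 52.9/3600 = 160.348028
  E → positive
Point 3:
  φ: 13 + 34/60 + 18/3600 = 13.571667
  N → positive
  Longitude: 24′ + 48.46″ = 24.80767′; 0 + 24.80767/60 = 0.413461
  E ⇒ keep positive
Point 4:
  Latitude: 4° + 44/60 + 35/3600 = 4 + 0.733333 + 0.009722 = 4.743056
  S ⇒ negate
  Lon: 166 + 7/60 + 45.3/3600 = 166.129250
  W → negative

1. -86.31314, -36.15372
2. -46.29028, 160.34803
3. 13.57167, 0.41346
4. -4.74306, -166.12925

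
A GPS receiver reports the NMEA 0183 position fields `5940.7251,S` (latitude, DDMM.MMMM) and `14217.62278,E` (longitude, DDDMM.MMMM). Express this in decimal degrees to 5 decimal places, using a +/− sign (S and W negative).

-59.67875, 142.29371

φ: degrees = first 2 digits = 59, minutes = 40.7251; 59 + 40.7251/60 = 59.678752
S → negative
λ: degrees = first 3 digits = 142, minutes = 17.62278; 142 + 17.62278/60 = 142.293713
E → positive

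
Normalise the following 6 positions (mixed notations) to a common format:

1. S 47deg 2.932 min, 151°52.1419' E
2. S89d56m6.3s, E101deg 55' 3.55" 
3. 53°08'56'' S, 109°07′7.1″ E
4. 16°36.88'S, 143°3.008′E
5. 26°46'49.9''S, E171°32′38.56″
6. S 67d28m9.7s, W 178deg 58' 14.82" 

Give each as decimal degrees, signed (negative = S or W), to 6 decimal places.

Point 1:
  φ: 2.932′ = 0.048867°; total 47.0488667
  S → negative
  λ: 151 + 52.1419/60 = 151.8690317
  E ⇒ keep positive
Point 2:
  Lat: 56′ + 6.3″ = 56.10500′; 89 + 56.10500/60 = 89.9350833
  S → negative
  Longitude: 101° + 55/60 + 3.55/3600 = 101 + 0.916667 + 0.000986 = 101.9176528
  E → positive
Point 3:
  Lat: 53° + 8/60 + 56/3600 = 53 + 0.133333 + 0.015556 = 53.1488889
  S → negative
  Lon: 109° + 7/60 + 7.1/3600 = 109 + 0.116667 + 0.001972 = 109.1186389
  E ⇒ keep positive
Point 4:
  Lat: 36.88′ = 0.614667°; total 16.6146667
  hemisphere S, so the sign is −
  λ: 3.008′ = 0.050133°; total 143.0501333
  E → positive
Point 5:
  Lat: 46′ + 49.9″ = 46.83167′; 26 + 46.83167/60 = 26.7805278
  hemisphere S, so the sign is −
  Longitude: 171° + 32/60 + 38.56/3600 = 171 + 0.533333 + 0.010711 = 171.5440444
  E → positive
Point 6:
  Latitude: 67° + 28/60 + 9.7/3600 = 67 + 0.466667 + 0.002694 = 67.4693611
  hemisphere S, so the sign is −
  λ: 178° + 58/60 + 14.82/3600 = 178 + 0.966667 + 0.004117 = 178.9707833
  W → negative

1. -47.048867, 151.869032
2. -89.935083, 101.917653
3. -53.148889, 109.118639
4. -16.614667, 143.050133
5. -26.780528, 171.544044
6. -67.469361, -178.970783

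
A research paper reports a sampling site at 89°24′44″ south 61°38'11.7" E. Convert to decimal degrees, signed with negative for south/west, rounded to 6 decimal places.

Latitude: 89 + 24/60 + 44/3600 = 89.4122222
S ⇒ negate
Longitude: 38′ + 11.7″ = 38.19500′; 61 + 38.19500/60 = 61.6365833
E → positive

-89.412222, 61.636583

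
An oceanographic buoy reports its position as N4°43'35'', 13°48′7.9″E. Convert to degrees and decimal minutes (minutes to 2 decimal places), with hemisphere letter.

4° 43.58′ N, 13° 48.13′ E

Latitude: 43 + 35/60 = 43.5833′
Longitude: seconds/60 = 0.13167; minutes = 48 + 0.13167 = 48.1317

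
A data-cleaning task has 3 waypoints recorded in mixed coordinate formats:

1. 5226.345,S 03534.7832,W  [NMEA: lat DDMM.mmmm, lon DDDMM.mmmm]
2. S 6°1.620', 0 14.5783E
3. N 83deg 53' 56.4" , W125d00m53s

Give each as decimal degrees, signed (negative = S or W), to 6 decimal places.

Point 1:
  Lat: degrees = first 2 digits = 52, minutes = 26.345; 52 + 26.345/60 = 52.4390833
  S → negative
  λ: split at 3 digits → 035° and 34.7832′; 35 + 34.7832/60 = 35.5797200
  W ⇒ negate
Point 2:
  φ: 6 + 1.62/60 = 6.0270000
  S ⇒ negate
  Lon: 0 + 14.5783/60 = 0.2429717
  E → positive
Point 3:
  Latitude: 83 + 53/60 + 56.4/3600 = 83.8990000
  N → positive
  Lon: 125° + 0/60 + 53/3600 = 125 + 0.000000 + 0.014722 = 125.0147222
  W ⇒ negate

1. -52.439083, -35.579720
2. -6.027000, 0.242972
3. 83.899000, -125.014722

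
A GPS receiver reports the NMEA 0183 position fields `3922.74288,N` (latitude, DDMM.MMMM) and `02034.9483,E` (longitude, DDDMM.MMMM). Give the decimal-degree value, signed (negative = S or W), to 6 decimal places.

39.379048, 20.582472

φ: split at 2 digits → 39° and 22.74288′; 39 + 22.74288/60 = 39.3790480
N → positive
Longitude: split at 3 digits → 020° and 34.9483′; 20 + 34.9483/60 = 20.5824717
E ⇒ keep positive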